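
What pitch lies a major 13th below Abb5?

Cbb4

The thirteenth's letter: A down six letter names plus an octave → C.
Moving 21 semitones down from Abb5 (the size of a major thirteenth) reaches Cbb4.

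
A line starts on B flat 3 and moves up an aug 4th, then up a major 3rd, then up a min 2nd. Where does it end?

A 4

Up an augmented fourth from Bb3: E4 (6 semitones up).
E4 up a major third → G#4 (4 semitones).
G#4 up a minor second → A4 (1 semitone).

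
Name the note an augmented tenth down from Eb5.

Three letters down from E (plus an octave) reaches C.
An augmented tenth is 17 semitones; 17 semitones down from Eb5 gives Cbb4.

Cbb4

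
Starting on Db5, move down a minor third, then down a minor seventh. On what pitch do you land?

Down a minor third from Db5: Bb4 (3 semitones down).
A minor seventh down from Bb4 is C4.

C4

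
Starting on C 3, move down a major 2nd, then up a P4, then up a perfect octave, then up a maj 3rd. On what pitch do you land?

A major second down from C3 is Bb2.
A perfect fourth up from Bb2 is Eb3.
Up a perfect octave from Eb3: Eb4 (12 semitones up).
Up a major third from Eb4: G4 (4 semitones up).

G 4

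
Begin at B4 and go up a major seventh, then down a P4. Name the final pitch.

B4 up a major seventh → A#5 (11 semitones).
Down a perfect fourth from A#5: E#5 (5 semitones down).

E#5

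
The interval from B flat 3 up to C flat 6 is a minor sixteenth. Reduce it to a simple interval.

m2

Subtracting seven from the interval number removes an octave: 16 − 14 = 2.
So a minor sixteenth is 2 octaves plus a minor second. The quality is unchanged.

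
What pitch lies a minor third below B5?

G#5

The third takes the letter from B down to G.
A minor third is 3 semitones; 3 semitones down from B5 gives G#5.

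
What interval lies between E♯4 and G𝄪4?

major third

E to G spans three letter names (E-F-G), so the interval is some kind of third.
The major third spans 4 semitones, and E#4 to G##4 is exactly 4 semitones — so this is a major third.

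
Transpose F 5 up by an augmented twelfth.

The twelfth's letter: F up five letter names plus an octave → C.
Moving 20 semitones up from F5 (the size of an augmented twelfth) reaches C#7.

C-sharp 7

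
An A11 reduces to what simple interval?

augmented 4th

Subtracting seven from the interval number removes an octave: 11 − 7 = 4.
So an augmented eleventh is an octave plus an augmented fourth. The quality is unchanged.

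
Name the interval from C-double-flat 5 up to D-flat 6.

C to D spans two letter names (C-D), plus an octave, so the interval is some kind of ninth.
Cbb5 to Db6 spans 15 semitones — one semitone wider than the major ninth (14) — giving an augmented ninth.
(Equivalently, a compound augmented second: an augmented second plus an octave.)

augmented 9th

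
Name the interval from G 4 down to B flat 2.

M13

Descending from G4 to Bb2 is the same interval as ascending Bb2 to G4.
B to G spans six letter names (B-C-D-E-F-G), plus an octave — that makes it a thirteenth of some quality.
The major thirteenth spans 21 semitones, and Bb2 to G4 is exactly 21 semitones — so this is a major thirteenth.
(Equivalently, a compound major sixth: a major sixth plus an octave.)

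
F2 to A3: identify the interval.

F to A spans three letter names (F-G-A), plus an octave: a tenth.
The major tenth spans 16 semitones, and F2 to A3 is exactly 16 semitones — so this is a major tenth.
(Equivalently, a compound major third: a major third plus an octave.)

major 10th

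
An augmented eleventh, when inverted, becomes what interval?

diminished fifth

First reduce the compound augmented eleventh to its simple form, an augmented fourth.
Interval numbers invert to sum to nine: 4 + 5 = 9, so a fourth inverts to a fifth.
The quality also flips — augmented becomes diminished — giving a diminished fifth.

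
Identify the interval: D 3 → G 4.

perfect 11th

D to G spans four letter names (D-E-F-G), plus an octave: an eleventh.
The perfect eleventh spans 17 semitones, and D3 to G4 is exactly 17 semitones — so this is a perfect eleventh.
(Equivalently, a compound perfect fourth: a perfect fourth plus an octave.)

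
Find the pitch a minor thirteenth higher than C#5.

Counting six letter names plus an octave up from C lands on A.
A minor thirteenth spans 20 semitones, so from C#5 the target pitch is A6.

A6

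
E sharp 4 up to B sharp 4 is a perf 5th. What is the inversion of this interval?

P4

Interval numbers invert to sum to nine: 5 + 4 = 9, so a fifth inverts to a fourth.
Quality inverts too: perfect stays perfect. That makes the inversion a perfect fourth.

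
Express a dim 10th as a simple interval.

Subtracting seven from the interval number removes an octave: 10 − 7 = 3.
That makes a diminished tenth a compound diminished third — an octave plus a diminished third.

diminished third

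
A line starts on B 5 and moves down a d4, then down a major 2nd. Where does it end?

E sharp 5

B5 down a diminished fourth → F##5 (4 semitones).
Down a major second from F##5: E#5 (2 semitones down).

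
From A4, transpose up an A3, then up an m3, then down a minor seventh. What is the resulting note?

Up an augmented third from A4: C##5 (5 semitones up).
Up a minor third from C##5: E#5 (3 semitones up).
E#5 down a minor seventh → F##4 (10 semitones).

F##4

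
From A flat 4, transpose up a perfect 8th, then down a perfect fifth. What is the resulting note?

D flat 5

A perfect octave up from Ab4 is Ab5.
Down a perfect fifth from Ab5: Db5 (7 semitones down).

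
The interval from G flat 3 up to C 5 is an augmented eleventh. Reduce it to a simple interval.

Each octave removed subtracts seven from the number: 11 − 7 = 4.
That makes an augmented eleventh a compound augmented fourth — an octave plus an augmented fourth.

A4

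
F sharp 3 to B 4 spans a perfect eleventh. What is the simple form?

perfect 4th

Each octave removed subtracts seven from the number: 11 − 7 = 4.
So a perfect eleventh is an octave plus a perfect fourth. The quality is unchanged.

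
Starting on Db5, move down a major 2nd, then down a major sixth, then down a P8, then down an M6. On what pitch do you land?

Gbb2

Down a major second from Db5: Cb5 (2 semitones down).
A major sixth down from Cb5 is Ebb4.
Ebb4 down a perfect octave → Ebb3 (12 semitones).
Ebb3 down a major sixth → Gbb2 (9 semitones).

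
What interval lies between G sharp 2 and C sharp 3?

perfect fourth

G to C spans four letter names (G-A-B-C): a fourth.
Counting semitones, G#2→C#3 is 5, which is the perfect fourth.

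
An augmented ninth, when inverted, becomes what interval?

First reduce the compound augmented ninth to its simple form, an augmented second.
The rule of nine gives the new number: 9 − 2 = 7, so a second becomes a seventh.
And augmented becomes diminished under inversion, so we get a diminished seventh.

diminished seventh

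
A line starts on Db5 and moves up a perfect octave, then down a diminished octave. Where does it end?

D5

Db5 up a perfect octave → Db6 (12 semitones).
Db6 down a diminished octave → D5 (11 semitones).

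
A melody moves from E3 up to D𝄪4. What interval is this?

augmented 7th

E to D spans seven letter names (E-F-G-A-B-C-D), so the interval is some kind of seventh.
The major seventh is 11 semitones; here we have 12, one semitone wider: augmented.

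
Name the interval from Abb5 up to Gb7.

A to G spans seven letter names (A-B-C-D-E-F-G), plus an octave: a fourteenth.
Abb5 to Gb7 is 23 semitones, matching the major fourteenth exactly, so the quality is major.
(Equivalently, a compound major seventh: a major seventh plus an octave.)

major fourteenth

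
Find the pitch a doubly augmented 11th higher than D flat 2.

Counting four letter names plus an octave up from D lands on G.
A doubly augmented eleventh is 19 semitones; 19 semitones up from Db2 gives G#3.

G sharp 3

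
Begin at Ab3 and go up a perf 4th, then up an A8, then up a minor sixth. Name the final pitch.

Up a perfect fourth from Ab3: Db4 (5 semitones up).
Db4 up an augmented octave → D5 (13 semitones).
A minor sixth up from D5 is Bb5.

Bb5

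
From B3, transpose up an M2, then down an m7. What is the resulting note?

Up a major second from B3: C#4 (2 semitones up).
Down a minor seventh from C#4: D#3 (10 semitones down).

D#3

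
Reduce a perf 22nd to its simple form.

Each octave removed subtracts seven from the number: 22 − 14 = 8.
That makes a perfect twenty-second a compound perfect octave — 2 octaves plus a perfect octave.

perfect octave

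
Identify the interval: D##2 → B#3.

minor 13th

D to B spans six letter names (D-E-F-G-A-B), plus an octave: a thirteenth.
A major thirteenth would be 21 semitones, but D##2 to B#3 is 20 — one semitone narrower, making it a minor thirteenth.
(Equivalently, a compound minor sixth: a minor sixth plus an octave.)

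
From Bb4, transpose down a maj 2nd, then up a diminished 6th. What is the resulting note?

A major second down from Bb4 is Ab4.
Ab4 up a diminished sixth → Fbb5 (7 semitones).

Fbb5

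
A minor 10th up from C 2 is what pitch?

E-flat 3

Counting three letter names plus an octave up from C lands on E.
Moving 15 semitones up from C2 (the size of a minor tenth) reaches Eb3.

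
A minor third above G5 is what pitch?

The third takes the letter from G up to B.
Moving 3 semitones up from G5 (the size of a minor third) reaches Bb5.

Bb5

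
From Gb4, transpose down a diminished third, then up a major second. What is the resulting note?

A diminished third down from Gb4 is E4.
Up a major second from E4: F#4 (2 semitones up).

F#4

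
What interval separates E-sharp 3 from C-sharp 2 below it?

Descending from E#3 to C#2 is the same interval as ascending C#2 to E#3.
C to E spans three letter names (C-D-E), plus an octave: a tenth.
The major tenth spans 16 semitones, and C#2 to E#3 is exactly 16 semitones — so this is a major tenth.
(Equivalently, a compound major third: a major third plus an octave.)

M10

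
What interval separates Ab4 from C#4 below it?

Descending from Ab4 to C#4 is the same interval as ascending C#4 to Ab4.
C to A spans six letter names (C-D-E-F-G-A) — that makes it a sixth of some quality.
C#4 to Ab4 spans 7 semitones — two semitones narrower than the major sixth (9) — giving a diminished sixth.

d6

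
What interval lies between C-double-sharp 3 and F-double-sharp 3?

perfect fourth

C to F spans four letter names (C-D-E-F), so the interval is some kind of fourth.
C##3 to F##3 is 5 semitones, matching the perfect fourth exactly, so the quality is perfect.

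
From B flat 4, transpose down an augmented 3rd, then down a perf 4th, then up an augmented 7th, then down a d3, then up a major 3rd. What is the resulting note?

C double-sharp 5

Down an augmented third from Bb4: Gbb4 (5 semitones down).
Gbb4 down a perfect fourth → Dbb4 (5 semitones).
Up an augmented seventh from Dbb4: C5 (12 semitones up).
A diminished third down from C5 is A#4.
Up a major third from A#4: C##5 (4 semitones up).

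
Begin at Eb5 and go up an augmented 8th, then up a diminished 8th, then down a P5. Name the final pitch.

Ab6

An augmented octave up from Eb5 is E6.
A diminished octave up from E6 is Eb7.
A perfect fifth down from Eb7 is Ab6.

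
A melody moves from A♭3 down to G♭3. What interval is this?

M2

Descending from Ab3 to Gb3 is the same interval as ascending Gb3 to Ab3.
G to A spans two letter names (G-A) — that makes it a second of some quality.
The major second spans 2 semitones, and Gb3 to Ab3 is exactly 2 semitones — so this is a major second.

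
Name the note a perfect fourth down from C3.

The fourth takes the letter from C down to G.
A perfect fourth spans 5 semitones, so from C3 the target pitch is G2.

G2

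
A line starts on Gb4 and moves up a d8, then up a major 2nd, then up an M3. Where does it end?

Cb6

Up a diminished octave from Gb4: Gbb5 (11 semitones up).
Gbb5 up a major second → Abb5 (2 semitones).
A major third up from Abb5 is Cb6.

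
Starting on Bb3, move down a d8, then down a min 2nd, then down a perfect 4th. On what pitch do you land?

Down a diminished octave from Bb3: B2 (11 semitones down).
B2 down a minor second → A#2 (1 semitone).
A#2 down a perfect fourth → E#2 (5 semitones).

E#2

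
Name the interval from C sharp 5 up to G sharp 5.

P5

C to G spans five letter names (C-D-E-F-G) — that makes it a fifth of some quality.
The perfect fifth spans 7 semitones, and C#5 to G#5 is exactly 7 semitones — so this is a perfect fifth.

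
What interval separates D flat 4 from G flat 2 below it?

Descending from Db4 to Gb2 is the same interval as ascending Gb2 to Db4.
G to D spans five letter names (G-A-B-C-D), plus an octave: a twelfth.
The perfect twelfth spans 19 semitones, and Gb2 to Db4 is exactly 19 semitones — so this is a perfect twelfth.
(Equivalently, a compound perfect fifth: a perfect fifth plus an octave.)

perfect twelfth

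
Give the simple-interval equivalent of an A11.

augmented 4th

Subtracting seven from the interval number removes an octave: 11 − 7 = 4.
That makes an augmented eleventh a compound augmented fourth — an octave plus an augmented fourth.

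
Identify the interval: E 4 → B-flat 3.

Descending from E4 to Bb3 is the same interval as ascending Bb3 to E4.
B to E spans four letter names (B-C-D-E): a fourth.
A perfect fourth would be 5 semitones; Bb3 to E4 is 6, one semitone wider, so the interval is augmented.

augmented fourth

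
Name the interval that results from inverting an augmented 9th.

First reduce the compound augmented ninth to its simple form, an augmented second.
Interval numbers invert to sum to nine: 2 + 7 = 9, so a second inverts to a seventh.
The quality also flips — augmented becomes diminished — giving a diminished seventh.

d7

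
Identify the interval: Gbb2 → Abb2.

major second

G to A spans two letter names (G-A): a second.
Gbb2 to Abb2 is 2 semitones, matching the major second exactly, so the quality is major.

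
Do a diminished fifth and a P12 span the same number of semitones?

No

6 semitones (diminished fifth) vs 19 semitones (perfect twelfth): not equal.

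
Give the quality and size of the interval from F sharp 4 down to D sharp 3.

Descending from F#4 to D#3 is the same interval as ascending D#3 to F#4.
D to F spans three letter names (D-E-F), plus an octave: a tenth.
At 15 semitones, D#3→F#4 falls one short of a major tenth: minor.
(Equivalently, a compound minor third: a minor third plus an octave.)

minor tenth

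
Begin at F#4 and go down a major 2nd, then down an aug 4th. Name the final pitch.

Bb3

F#4 down a major second → E4 (2 semitones).
Down an augmented fourth from E4: Bb3 (6 semitones down).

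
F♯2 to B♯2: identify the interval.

augmented 4th

F to B spans four letter names (F-G-A-B), so the interval is some kind of fourth.
F#2 to B#2 spans 6 semitones — one semitone wider than the perfect fourth (5) — giving an augmented fourth.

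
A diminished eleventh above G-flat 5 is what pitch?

Four letters up from G (plus an octave) reaches C.
A diminished eleventh spans 16 semitones, so from Gb5 the target pitch is Cbb7.

C-double-flat 7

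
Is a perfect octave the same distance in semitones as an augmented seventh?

Yes

A perfect octave spans 12 semitones, and an augmented seventh also spans 12 semitones — they're enharmonic.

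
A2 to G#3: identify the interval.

A to G spans seven letter names (A-B-C-D-E-F-G) — that makes it a seventh of some quality.
The major seventh spans 11 semitones, and A2 to G#3 is exactly 11 semitones — so this is a major seventh.

M7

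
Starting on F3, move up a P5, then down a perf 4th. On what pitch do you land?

Up a perfect fifth from F3: C4 (7 semitones up).
A perfect fourth down from C4 is G3.

G3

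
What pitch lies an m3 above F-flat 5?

Counting three letter names up from F lands on A.
A minor third spans 3 semitones, so from Fb5 the target pitch is Abb5.

A-double-flat 5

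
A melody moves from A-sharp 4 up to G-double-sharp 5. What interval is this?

M7

A to G spans seven letter names (A-B-C-D-E-F-G), so the interval is some kind of seventh.
Counting semitones, A#4→G##5 is 11, which is the major seventh.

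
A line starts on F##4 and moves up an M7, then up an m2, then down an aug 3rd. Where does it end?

D5

Up a major seventh from F##4: E##5 (11 semitones up).
Up a minor second from E##5: F##5 (1 semitone up).
An augmented third down from F##5 is D5.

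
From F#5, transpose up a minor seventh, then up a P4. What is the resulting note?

F#5 up a minor seventh → E6 (10 semitones).
E6 up a perfect fourth → A6 (5 semitones).

A6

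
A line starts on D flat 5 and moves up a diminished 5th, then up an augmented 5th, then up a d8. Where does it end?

Up a diminished fifth from Db5: Abb5 (6 semitones up).
Up an augmented fifth from Abb5: Eb6 (8 semitones up).
Eb6 up a diminished octave → Ebb7 (11 semitones).

E double-flat 7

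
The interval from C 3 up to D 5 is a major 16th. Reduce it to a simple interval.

Take out 2 octaves (14 from the number): 16 − 14 = 2.
Quality carries through unchanged, so the simple form is a major second.

major 2nd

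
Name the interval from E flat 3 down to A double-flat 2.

Descending from Eb3 to Abb2 is the same interval as ascending Abb2 to Eb3.
A to E spans five letter names (A-B-C-D-E) — that makes it a fifth of some quality.
The perfect fifth is 7 semitones; here we have 8, one semitone wider: augmented.

A5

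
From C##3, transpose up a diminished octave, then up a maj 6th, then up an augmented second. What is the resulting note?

B##4

C##3 up a diminished octave → C#4 (11 semitones).
Up a major sixth from C#4: A#4 (9 semitones up).
An augmented second up from A#4 is B##4.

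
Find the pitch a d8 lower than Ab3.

A2

The letter stays A (same as the start), shifted an octave down.
A diminished octave spans 11 semitones, so from Ab3 the target pitch is A2.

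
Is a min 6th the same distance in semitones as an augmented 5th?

Yes

A minor sixth = 8 semitones = an augmented fifth; enharmonically equal.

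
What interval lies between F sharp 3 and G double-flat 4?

F to G spans two letter names (F-G), plus an octave — that makes it a ninth of some quality.
F#3 to Gbb4 spans 11 semitones — three semitones narrower than the major ninth (14) — giving a doubly diminished ninth.

doubly diminished ninth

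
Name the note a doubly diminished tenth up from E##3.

G4

The tenth's letter: E up three letter names plus an octave → G.
A doubly diminished tenth is 13 semitones; 13 semitones up from E##3 gives G4.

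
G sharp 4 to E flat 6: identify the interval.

G to E spans six letter names (G-A-B-C-D-E), plus an octave, so the interval is some kind of thirteenth.
The major thirteenth is 21 semitones; here we have 19, two semitones narrower: diminished.
(Equivalently, a compound diminished sixth: a diminished sixth plus an octave.)

d13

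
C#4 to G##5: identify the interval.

A12

C to G spans five letter names (C-D-E-F-G), plus an octave: a twelfth.
C#4 to G##5 spans 20 semitones — one semitone wider than the perfect twelfth (19) — giving an augmented twelfth.
(Equivalently, a compound augmented fifth: an augmented fifth plus an octave.)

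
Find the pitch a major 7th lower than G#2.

A1

Seven letter names down from G: A.
A major seventh is 11 semitones; 11 semitones down from G#2 gives A1.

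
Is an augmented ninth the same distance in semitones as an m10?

Yes

An augmented ninth = 15 semitones = a minor tenth; enharmonically equal.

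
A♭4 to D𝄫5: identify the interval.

A to D spans four letter names (A-B-C-D): a fourth.
A perfect fourth would be 5 semitones; Ab4 to Dbb5 is 4, one semitone narrower, so the interval is diminished.

diminished fourth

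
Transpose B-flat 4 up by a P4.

Counting four letter names up from B lands on E.
A perfect fourth is 5 semitones; 5 semitones up from Bb4 gives Eb5.

E-flat 5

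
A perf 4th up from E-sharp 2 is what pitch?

A-sharp 2

The fourth takes the letter from E up to A.
A perfect fourth is 5 semitones; 5 semitones up from E#2 gives A#2.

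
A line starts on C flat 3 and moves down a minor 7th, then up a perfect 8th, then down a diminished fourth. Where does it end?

Down a minor seventh from Cb3: Db2 (10 semitones down).
Up a perfect octave from Db2: Db3 (12 semitones up).
A diminished fourth down from Db3 is A2.

A 2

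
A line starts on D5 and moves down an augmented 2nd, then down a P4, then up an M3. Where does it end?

Bb4

Down an augmented second from D5: Cb5 (3 semitones down).
A perfect fourth down from Cb5 is Gb4.
Gb4 up a major third → Bb4 (4 semitones).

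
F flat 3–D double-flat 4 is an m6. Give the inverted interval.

The rule of nine gives the new number: 9 − 6 = 3, so a sixth becomes a third.
The quality also flips — minor becomes major — giving a major third.

major third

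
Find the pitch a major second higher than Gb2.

The second takes the letter from G up to A.
A major second spans 2 semitones, so from Gb2 the target pitch is Ab2.

Ab2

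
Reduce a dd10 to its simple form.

dd3

Take out an octave (7 from the number): 10 − 7 = 3.
So a doubly diminished tenth is an octave plus a doubly diminished third. The quality is unchanged.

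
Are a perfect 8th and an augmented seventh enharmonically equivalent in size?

A perfect octave = 12 semitones = an augmented seventh; enharmonically equal.

Yes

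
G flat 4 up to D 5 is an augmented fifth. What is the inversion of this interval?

diminished 4th

The rule of nine gives the new number: 9 − 5 = 4, so a fifth becomes a fourth.
And augmented becomes diminished under inversion, so we get a diminished fourth.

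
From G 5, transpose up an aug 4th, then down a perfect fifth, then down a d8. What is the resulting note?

An augmented fourth up from G5 is C#6.
A perfect fifth down from C#6 is F#5.
A diminished octave down from F#5 is F##4.

F double-sharp 4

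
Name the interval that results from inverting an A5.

diminished 4th

Inverted interval numbers add to nine, so a fifth pairs with a fourth (5 + 4 = 9).
Quality inverts too: augmented becomes diminished. That makes the inversion a diminished fourth.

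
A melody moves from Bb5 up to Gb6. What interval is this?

B to G spans six letter names (B-C-D-E-F-G) — that makes it a sixth of some quality.
A major sixth would be 9 semitones, but Bb5 to Gb6 is 8 — one semitone narrower, making it a minor sixth.

minor 6th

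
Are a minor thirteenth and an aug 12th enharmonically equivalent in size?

Yes

A minor thirteenth = 20 semitones = an augmented twelfth; enharmonically equal.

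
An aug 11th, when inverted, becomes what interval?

diminished fifth

First reduce the compound augmented eleventh to its simple form, an augmented fourth.
Interval numbers invert to sum to nine: 4 + 5 = 9, so a fourth inverts to a fifth.
And augmented becomes diminished under inversion, so we get a diminished fifth.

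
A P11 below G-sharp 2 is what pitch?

Four letters down from G (plus an octave) reaches D.
Moving 17 semitones down from G#2 (the size of a perfect eleventh) reaches D#1.

D-sharp 1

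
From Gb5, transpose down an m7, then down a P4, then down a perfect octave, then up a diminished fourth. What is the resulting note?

Down a minor seventh from Gb5: Ab4 (10 semitones down).
A perfect fourth down from Ab4 is Eb4.
Down a perfect octave from Eb4: Eb3 (12 semitones down).
Eb3 up a diminished fourth → Abb3 (4 semitones).

Abb3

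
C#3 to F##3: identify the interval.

A4

C to F spans four letter names (C-D-E-F): a fourth.
C#3 to F##3 spans 6 semitones — one semitone wider than the perfect fourth (5) — giving an augmented fourth.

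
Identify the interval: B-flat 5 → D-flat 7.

B to D spans three letter names (B-C-D), plus an octave — that makes it a tenth of some quality.
Bb5 to Db7 is 15 semitones, a half step short of the major tenth (16), so this is minor.
(Equivalently, a compound minor third: a minor third plus an octave.)

minor tenth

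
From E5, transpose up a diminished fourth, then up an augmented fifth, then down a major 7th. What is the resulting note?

F5

Up a diminished fourth from E5: Ab5 (4 semitones up).
An augmented fifth up from Ab5 is E6.
E6 down a major seventh → F5 (11 semitones).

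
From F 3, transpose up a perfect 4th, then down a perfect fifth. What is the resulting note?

A perfect fourth up from F3 is Bb3.
Down a perfect fifth from Bb3: Eb3 (7 semitones down).

E flat 3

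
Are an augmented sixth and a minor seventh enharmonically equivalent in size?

Both span 10 semitones: an augmented sixth and a minor seventh are the same chromatic distance.

Yes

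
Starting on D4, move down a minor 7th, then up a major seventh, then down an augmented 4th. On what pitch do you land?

A3

A minor seventh down from D4 is E3.
Up a major seventh from E3: D#4 (11 semitones up).
D#4 down an augmented fourth → A3 (6 semitones).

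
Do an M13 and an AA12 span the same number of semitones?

A major thirteenth = 21 semitones = a doubly augmented twelfth; enharmonically equal.

Yes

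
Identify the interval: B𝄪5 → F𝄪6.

d5

B to F spans five letter names (B-C-D-E-F): a fifth.
The perfect fifth is 7 semitones; here we have 6, one semitone narrower: diminished.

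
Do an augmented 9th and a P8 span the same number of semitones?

No

An augmented ninth spans 15 semitones; a perfect octave spans 12 semitones. They differ by 3.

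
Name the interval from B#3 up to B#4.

B to B is the same letter name, plus an octave, so the interval is some kind of octave.
Counting semitones, B#3→B#4 is 12, which is the perfect octave.

P8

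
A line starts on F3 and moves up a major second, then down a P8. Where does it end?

F3 up a major second → G3 (2 semitones).
G3 down a perfect octave → G2 (12 semitones).

G2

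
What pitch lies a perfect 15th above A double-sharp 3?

A double-sharp 5

For a fifteenth the letter name doesn't change: still A, two octaves up.
A perfect fifteenth is 24 semitones; 24 semitones up from A##3 gives A##5.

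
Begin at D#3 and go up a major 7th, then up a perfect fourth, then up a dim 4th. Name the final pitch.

B4

A major seventh up from D#3 is C##4.
C##4 up a perfect fourth → F##4 (5 semitones).
Up a diminished fourth from F##4: B4 (4 semitones up).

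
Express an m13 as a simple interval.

m6

Take out an octave (7 from the number): 13 − 7 = 6.
That makes a minor thirteenth a compound minor sixth — an octave plus a minor sixth.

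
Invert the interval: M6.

minor third

Inverted interval numbers add to nine, so a sixth pairs with a third (6 + 3 = 9).
Quality inverts too: major becomes minor. That makes the inversion a minor third.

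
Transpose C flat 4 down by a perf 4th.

The fourth takes the letter from C down to G.
A perfect fourth spans 5 semitones, so from Cb4 the target pitch is Gb3.

G flat 3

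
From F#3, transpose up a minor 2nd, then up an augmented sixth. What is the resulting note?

F#3 up a minor second → G3 (1 semitone).
An augmented sixth up from G3 is E#4.

E#4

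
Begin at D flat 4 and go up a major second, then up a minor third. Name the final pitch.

Db4 up a major second → Eb4 (2 semitones).
Up a minor third from Eb4: Gb4 (3 semitones up).

G flat 4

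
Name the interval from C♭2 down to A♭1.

Descending from Cb2 to Ab1 is the same interval as ascending Ab1 to Cb2.
A to C spans three letter names (A-B-C) — that makes it a third of some quality.
At 3 semitones, Ab1→Cb2 falls one short of a major third: minor.

minor 3rd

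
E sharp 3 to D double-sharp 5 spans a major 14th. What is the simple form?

Take out an octave (7 from the number): 14 − 7 = 7.
Quality carries through unchanged, so the simple form is a major seventh.

major seventh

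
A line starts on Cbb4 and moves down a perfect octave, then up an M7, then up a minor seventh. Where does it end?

Abb4

A perfect octave down from Cbb4 is Cbb3.
Cbb3 up a major seventh → Bbb3 (11 semitones).
A minor seventh up from Bbb3 is Abb4.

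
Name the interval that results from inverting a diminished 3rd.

Interval numbers invert to sum to nine: 3 + 6 = 9, so a third inverts to a sixth.
The quality also flips — diminished becomes augmented — giving an augmented sixth.

A6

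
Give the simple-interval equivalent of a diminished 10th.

Take out an octave (7 from the number): 10 − 7 = 3.
Quality carries through unchanged, so the simple form is a diminished third.

diminished 3rd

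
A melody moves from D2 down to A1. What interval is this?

perfect 4th

Descending from D2 to A1 is the same interval as ascending A1 to D2.
A to D spans four letter names (A-B-C-D), so the interval is some kind of fourth.
The perfect fourth spans 5 semitones, and A1 to D2 is exactly 5 semitones — so this is a perfect fourth.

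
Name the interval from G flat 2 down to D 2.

Descending from Gb2 to D2 is the same interval as ascending D2 to Gb2.
D to G spans four letter names (D-E-F-G) — that makes it a fourth of some quality.
The perfect fourth is 5 semitones; here we have 4, one semitone narrower: diminished.

diminished fourth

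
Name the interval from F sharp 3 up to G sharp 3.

F to G spans two letter names (F-G), so the interval is some kind of second.
The major second spans 2 semitones, and F#3 to G#3 is exactly 2 semitones — so this is a major second.

major 2nd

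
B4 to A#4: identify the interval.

Descending from B4 to A#4 is the same interval as ascending A#4 to B4.
A to B spans two letter names (A-B): a second.
A#4 to B4 is 1 semitone, a half step short of the major second (2), so this is minor.

minor 2nd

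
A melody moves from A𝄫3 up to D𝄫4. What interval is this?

perfect 4th

A to D spans four letter names (A-B-C-D) — that makes it a fourth of some quality.
Counting semitones, Abb3→Dbb4 is 5, which is the perfect fourth.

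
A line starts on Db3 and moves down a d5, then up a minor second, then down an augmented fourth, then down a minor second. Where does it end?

Db2

A diminished fifth down from Db3 is G2.
G2 up a minor second → Ab2 (1 semitone).
Down an augmented fourth from Ab2: Ebb2 (6 semitones down).
A minor second down from Ebb2 is Db2.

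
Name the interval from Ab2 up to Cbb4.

diminished tenth

A to C spans three letter names (A-B-C), plus an octave: a tenth.
A major tenth would be 16 semitones; Ab2 to Cbb4 is 14, two semitones narrower, so the interval is diminished.
(Equivalently, a compound diminished third: a diminished third plus an octave.)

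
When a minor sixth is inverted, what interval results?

Interval numbers invert to sum to nine: 6 + 3 = 9, so a sixth inverts to a third.
The quality also flips — minor becomes major — giving a major third.

major third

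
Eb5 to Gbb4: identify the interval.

Descending from Eb5 to Gbb4 is the same interval as ascending Gbb4 to Eb5.
G to E spans six letter names (G-A-B-C-D-E), so the interval is some kind of sixth.
Gbb4 to Eb5 spans 10 semitones — one semitone wider than the major sixth (9) — giving an augmented sixth.

A6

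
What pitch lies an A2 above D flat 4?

E 4

Two letter names up from D: E.
Moving 3 semitones up from Db4 (the size of an augmented second) reaches E4.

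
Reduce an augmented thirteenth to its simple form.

Subtracting seven from the interval number removes an octave: 13 − 7 = 6.
Quality carries through unchanged, so the simple form is an augmented sixth.

augmented 6th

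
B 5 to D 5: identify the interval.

M6

Descending from B5 to D5 is the same interval as ascending D5 to B5.
D to B spans six letter names (D-E-F-G-A-B): a sixth.
D5 to B5 is 9 semitones, matching the major sixth exactly, so the quality is major.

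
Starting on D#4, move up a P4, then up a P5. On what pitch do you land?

D#5

A perfect fourth up from D#4 is G#4.
Up a perfect fifth from G#4: D#5 (7 semitones up).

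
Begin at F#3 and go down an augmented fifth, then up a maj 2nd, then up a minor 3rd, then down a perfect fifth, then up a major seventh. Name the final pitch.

Down an augmented fifth from F#3: Bb2 (8 semitones down).
A major second up from Bb2 is C3.
A minor third up from C3 is Eb3.
A perfect fifth down from Eb3 is Ab2.
Ab2 up a major seventh → G3 (11 semitones).

G3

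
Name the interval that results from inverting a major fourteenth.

First reduce the compound major fourteenth to its simple form, a major seventh.
Inverted interval numbers add to nine, so a seventh pairs with a second (7 + 2 = 9).
The quality also flips — major becomes minor — giving a minor second.

minor 2nd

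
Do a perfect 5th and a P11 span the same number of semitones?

A perfect fifth spans 7 semitones; a perfect eleventh spans 17 semitones. They differ by 10.

No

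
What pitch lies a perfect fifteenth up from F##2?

F##4

A fifteenth keeps the letter name F, two octaves up from F.
A perfect fifteenth spans 24 semitones, so from F##2 the target pitch is F##4.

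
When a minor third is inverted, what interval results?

Interval numbers invert to sum to nine: 3 + 6 = 9, so a third inverts to a sixth.
The quality also flips — minor becomes major — giving a major sixth.

major sixth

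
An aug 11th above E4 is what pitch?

Four letters up from E (plus an octave) reaches A.
Moving 18 semitones up from E4 (the size of an augmented eleventh) reaches A#5.

A#5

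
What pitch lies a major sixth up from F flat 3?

D flat 4

Counting six letter names up from F lands on D.
A major sixth is 9 semitones; 9 semitones up from Fb3 gives Db4.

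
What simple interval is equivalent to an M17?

M3

Take out 2 octaves (14 from the number): 17 − 14 = 3.
So a major seventeenth is 2 octaves plus a major third. The quality is unchanged.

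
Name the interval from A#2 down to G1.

A9

Descending from A#2 to G1 is the same interval as ascending G1 to A#2.
G to A spans two letter names (G-A), plus an octave — that makes it a ninth of some quality.
The major ninth is 14 semitones; here we have 15, one semitone wider: augmented.
(Equivalently, a compound augmented second: an augmented second plus an octave.)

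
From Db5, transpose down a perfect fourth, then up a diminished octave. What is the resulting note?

Abb5

Db5 down a perfect fourth → Ab4 (5 semitones).
A diminished octave up from Ab4 is Abb5.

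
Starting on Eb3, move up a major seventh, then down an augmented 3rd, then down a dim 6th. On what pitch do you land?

A major seventh up from Eb3 is D4.
Down an augmented third from D4: Bbb3 (5 semitones down).
Down a diminished sixth from Bbb3: D3 (7 semitones down).

D3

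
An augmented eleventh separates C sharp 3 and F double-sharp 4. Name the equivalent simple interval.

Take out an octave (7 from the number): 11 − 7 = 4.
Quality carries through unchanged, so the simple form is an augmented fourth.

augmented fourth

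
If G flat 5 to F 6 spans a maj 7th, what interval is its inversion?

minor second

The rule of nine gives the new number: 9 − 7 = 2, so a seventh becomes a second.
Quality inverts too: major becomes minor. That makes the inversion a minor second.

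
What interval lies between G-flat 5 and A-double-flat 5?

minor second

G to A spans two letter names (G-A): a second.
A major second would be 2 semitones, but Gb5 to Abb5 is 1 — one semitone narrower, making it a minor second.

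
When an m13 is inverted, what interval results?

First reduce the compound minor thirteenth to its simple form, a minor sixth.
The rule of nine gives the new number: 9 − 6 = 3, so a sixth becomes a third.
Quality inverts too: minor becomes major. That makes the inversion a major third.

M3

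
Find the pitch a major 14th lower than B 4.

Counting seven letter names plus an octave down from B lands on C.
Moving 23 semitones down from B4 (the size of a major fourteenth) reaches C3.

C 3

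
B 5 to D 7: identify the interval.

B to D spans three letter names (B-C-D), plus an octave, so the interval is some kind of tenth.
B5 to D7 is 15 semitones, a half step short of the major tenth (16), so this is minor.
(Equivalently, a compound minor third: a minor third plus an octave.)

minor 10th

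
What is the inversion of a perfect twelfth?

First reduce the compound perfect twelfth to its simple form, a perfect fifth.
Inverted interval numbers add to nine, so a fifth pairs with a fourth (5 + 4 = 9).
And perfect stays perfect under inversion, so we get a perfect fourth.

P4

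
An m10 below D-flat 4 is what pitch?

The tenth's letter: D down three letter names plus an octave → B.
A minor tenth is 15 semitones; 15 semitones down from Db4 gives Bb2.

B-flat 2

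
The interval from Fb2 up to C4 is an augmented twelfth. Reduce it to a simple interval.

augmented 5th

Each octave removed subtracts seven from the number: 12 − 7 = 5.
So an augmented twelfth is an octave plus an augmented fifth. The quality is unchanged.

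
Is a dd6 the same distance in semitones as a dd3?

A doubly diminished sixth spans 6 semitones; a doubly diminished third spans 1 semitone. They differ by 5.

No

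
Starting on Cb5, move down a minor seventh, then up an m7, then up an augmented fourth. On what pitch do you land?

A minor seventh down from Cb5 is Db4.
Up a minor seventh from Db4: Cb5 (10 semitones up).
Cb5 up an augmented fourth → F5 (6 semitones).

F5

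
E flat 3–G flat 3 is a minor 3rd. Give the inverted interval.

Interval numbers invert to sum to nine: 3 + 6 = 9, so a third inverts to a sixth.
The quality also flips — minor becomes major — giving a major sixth.

major 6th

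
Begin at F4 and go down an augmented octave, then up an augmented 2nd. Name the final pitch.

Down an augmented octave from F4: Fb3 (13 semitones down).
Up an augmented second from Fb3: G3 (3 semitones up).

G3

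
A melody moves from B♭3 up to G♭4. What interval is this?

B to G spans six letter names (B-C-D-E-F-G), so the interval is some kind of sixth.
A major sixth would be 9 semitones, but Bb3 to Gb4 is 8 — one semitone narrower, making it a minor sixth.

minor sixth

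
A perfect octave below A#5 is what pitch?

A#4

For an octave the letter name doesn't change: still A, an octave down.
A perfect octave spans 12 semitones, so from A#5 the target pitch is A#4.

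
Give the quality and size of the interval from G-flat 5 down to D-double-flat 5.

A4

Descending from Gb5 to Dbb5 is the same interval as ascending Dbb5 to Gb5.
D to G spans four letter names (D-E-F-G): a fourth.
The perfect fourth is 5 semitones; here we have 6, one semitone wider: augmented.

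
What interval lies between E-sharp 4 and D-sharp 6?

minor fourteenth

E to D spans seven letter names (E-F-G-A-B-C-D), plus an octave — that makes it a fourteenth of some quality.
At 22 semitones, E#4→D#6 falls one short of a major fourteenth: minor.
(Equivalently, a compound minor seventh: a minor seventh plus an octave.)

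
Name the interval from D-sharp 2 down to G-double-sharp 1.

Descending from D#2 to G##1 is the same interval as ascending G##1 to D#2.
G to D spans five letter names (G-A-B-C-D): a fifth.
G##1 to D#2 spans 6 semitones — one semitone narrower than the perfect fifth (7) — giving a diminished fifth.

d5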